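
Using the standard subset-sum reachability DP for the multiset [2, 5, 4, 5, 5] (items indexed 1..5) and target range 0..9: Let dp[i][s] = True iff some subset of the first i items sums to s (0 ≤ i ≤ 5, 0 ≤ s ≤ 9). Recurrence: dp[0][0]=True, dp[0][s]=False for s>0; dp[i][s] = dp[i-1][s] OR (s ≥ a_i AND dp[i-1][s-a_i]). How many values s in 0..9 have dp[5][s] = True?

7

i\s   0   1   2   3   4   5   6   7   8   9
  0   T   F   F   F   F   F   F   F   F   F
  1   T   F   T   F   F   F   F   F   F   F
  2   T   F   T   F   F   T   F   T   F   F
  3   T   F   T   F   T   T   T   T   F   T
  4   T   F   T   F   T   T   T   T   F   T
  5   T   F   T   F   T   T   T   T   F   T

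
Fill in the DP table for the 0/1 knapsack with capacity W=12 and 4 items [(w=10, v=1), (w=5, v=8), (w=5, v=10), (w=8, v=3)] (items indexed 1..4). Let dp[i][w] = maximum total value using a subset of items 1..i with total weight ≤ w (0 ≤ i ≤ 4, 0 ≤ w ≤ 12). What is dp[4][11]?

i\w   0   1   2   3   4   5   6   7   8   9  10  11  12
  0   0   0   0   0   0   0   0   0   0   0   0   0   0
  1   0   0   0   0   0   0   0   0   0   0   1   1   1
  2   0   0   0   0   0   8   8   8   8   8   8   8   8
  3   0   0   0   0   0  10  10  10  10  10  18  18  18
  4   0   0   0   0   0  10  10  10  10  10  18  18  18

18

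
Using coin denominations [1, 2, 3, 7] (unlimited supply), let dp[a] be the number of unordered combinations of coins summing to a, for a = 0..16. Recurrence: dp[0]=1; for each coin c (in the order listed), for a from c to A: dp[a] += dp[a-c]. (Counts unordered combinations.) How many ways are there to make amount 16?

44

after  coin     0     1     2     3     4     5     6     7     8     9    10    11    12    13    14    15    16
          1     1     1     1     1     1     1     1     1     1     1     1     1     1     1     1     1     1
          2     1     1     2     2     3     3     4     4     5     5     6     6     7     7     8     8     9
          3     1     1     2     3     4     5     7     8    10    12    14    16    19    21    24    27    30
          7     1     1     2     3     4     5     7     9    11    14    17    20    24    28    33    38    44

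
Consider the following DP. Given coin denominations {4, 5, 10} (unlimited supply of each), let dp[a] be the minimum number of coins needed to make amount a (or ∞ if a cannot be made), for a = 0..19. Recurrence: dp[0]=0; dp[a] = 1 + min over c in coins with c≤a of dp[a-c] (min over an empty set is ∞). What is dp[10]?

1

 a  0  1  2  3  4  5  6  7  8  9 10 11 12 13 14 15 16 17 18 19
dp  0  -  -  -  1  1  -  -  2  2  1  -  3  3  2  2  4  4  3  3
(- denotes ∞ / unreachable)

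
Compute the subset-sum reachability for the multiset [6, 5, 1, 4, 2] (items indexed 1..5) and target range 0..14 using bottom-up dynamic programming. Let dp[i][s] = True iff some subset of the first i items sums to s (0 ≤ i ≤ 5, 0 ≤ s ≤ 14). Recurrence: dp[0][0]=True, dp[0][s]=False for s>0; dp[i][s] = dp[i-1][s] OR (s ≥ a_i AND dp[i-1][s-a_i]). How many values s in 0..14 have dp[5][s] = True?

i\s   0   1   2   3   4   5   6   7   8   9  10  11  12  13  14
  0   T   F   F   F   F   F   F   F   F   F   F   F   F   F   F
  1   T   F   F   F   F   F   T   F   F   F   F   F   F   F   F
  2   T   F   F   F   F   T   T   F   F   F   F   T   F   F   F
  3   T   T   F   F   F   T   T   T   F   F   F   T   T   F   F
  4   T   T   F   F   T   T   T   T   F   T   T   T   T   F   F
  5   T   T   T   T   T   T   T   T   T   T   T   T   T   T   T

15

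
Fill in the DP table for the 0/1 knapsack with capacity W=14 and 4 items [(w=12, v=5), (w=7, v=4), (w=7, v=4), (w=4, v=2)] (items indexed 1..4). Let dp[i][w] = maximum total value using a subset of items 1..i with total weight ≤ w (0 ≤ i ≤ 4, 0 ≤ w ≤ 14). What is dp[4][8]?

4

i\w   0   1   2   3   4   5   6   7   8   9  10  11  12  13  14
  0   0   0   0   0   0   0   0   0   0   0   0   0   0   0   0
  1   0   0   0   0   0   0   0   0   0   0   0   0   5   5   5
  2   0   0   0   0   0   0   0   4   4   4   4   4   5   5   5
  3   0   0   0   0   0   0   0   4   4   4   4   4   5   5   8
  4   0   0   0   0   2   2   2   4   4   4   4   6   6   6   8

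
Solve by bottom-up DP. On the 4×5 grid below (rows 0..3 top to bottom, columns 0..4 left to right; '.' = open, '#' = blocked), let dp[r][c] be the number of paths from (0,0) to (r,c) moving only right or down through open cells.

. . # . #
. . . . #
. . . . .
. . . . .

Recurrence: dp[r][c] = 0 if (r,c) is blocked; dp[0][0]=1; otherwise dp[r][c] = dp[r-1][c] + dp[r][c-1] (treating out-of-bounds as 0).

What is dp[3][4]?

r\c   0   1   2   3   4
  0   1   1   0   0   0
  1   1   2   2   2   0
  2   1   3   5   7   7
  3   1   4   9  16  23

23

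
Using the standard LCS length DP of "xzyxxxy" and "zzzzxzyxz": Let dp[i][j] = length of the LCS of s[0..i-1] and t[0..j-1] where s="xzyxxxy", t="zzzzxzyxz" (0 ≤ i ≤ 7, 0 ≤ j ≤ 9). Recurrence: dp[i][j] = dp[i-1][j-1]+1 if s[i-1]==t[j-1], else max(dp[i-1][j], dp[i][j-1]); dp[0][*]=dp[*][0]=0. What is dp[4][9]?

4

   ''  z  z  z  z  x  z  y  x  z
''  0  0  0  0  0  0  0  0  0  0
 x  0  0  0  0  0  1  1  1  1  1
 z  0  1  1  1  1  1  2  2  2  2
 y  0  1  1  1  1  1  2  3  3  3
 x  0  1  1  1  1  2  2  3  4  4
 x  0  1  1  1  1  2  2  3  4  4
 x  0  1  1  1  1  2  2  3  4  4
 y  0  1  1  1  1  2  2  3  4  4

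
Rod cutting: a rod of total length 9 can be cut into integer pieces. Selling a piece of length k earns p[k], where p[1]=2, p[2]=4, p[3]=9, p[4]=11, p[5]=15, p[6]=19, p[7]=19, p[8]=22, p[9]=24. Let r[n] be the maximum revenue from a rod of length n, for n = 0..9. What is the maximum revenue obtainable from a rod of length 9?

   n    0    1    2    3    4    5    6    7    8    9
r[n]    0    2    4    9   11   15   19   21   24   28

28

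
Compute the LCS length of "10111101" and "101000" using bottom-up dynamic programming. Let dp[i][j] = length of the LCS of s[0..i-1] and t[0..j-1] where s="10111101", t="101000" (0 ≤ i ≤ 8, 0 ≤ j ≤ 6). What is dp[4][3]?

   ''  1  0  1  0  0  0
''  0  0  0  0  0  0  0
 1  0  1  1  1  1  1  1
 0  0  1  2  2  2  2  2
 1  0  1  2  3  3  3  3
 1  0  1  2  3  3  3  3
 1  0  1  2  3  3  3  3
 1  0  1  2  3  3  3  3
 0  0  1  2  3  4  4  4
 1  0  1  2  3  4  4  4

3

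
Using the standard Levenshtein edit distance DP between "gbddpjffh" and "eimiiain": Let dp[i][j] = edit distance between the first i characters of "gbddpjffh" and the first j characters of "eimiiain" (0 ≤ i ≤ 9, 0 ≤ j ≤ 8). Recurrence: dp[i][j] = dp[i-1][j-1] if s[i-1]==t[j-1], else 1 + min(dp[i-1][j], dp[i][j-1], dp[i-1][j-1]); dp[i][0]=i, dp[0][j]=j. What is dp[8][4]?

8

   ''  e  i  m  i  i  a  i  n
''  0  1  2  3  4  5  6  7  8
 g  1  1  2  3  4  5  6  7  8
 b  2  2  2  3  4  5  6  7  8
 d  3  3  3  3  4  5  6  7  8
 d  4  4  4  4  4  5  6  7  8
 p  5  5  5  5  5  5  6  7  8
 j  6  6  6  6  6  6  6  7  8
 f  7  7  7  7  7  7  7  7  8
 f  8  8  8  8  8  8  8  8  8
 h  9  9  9  9  9  9  9  9  9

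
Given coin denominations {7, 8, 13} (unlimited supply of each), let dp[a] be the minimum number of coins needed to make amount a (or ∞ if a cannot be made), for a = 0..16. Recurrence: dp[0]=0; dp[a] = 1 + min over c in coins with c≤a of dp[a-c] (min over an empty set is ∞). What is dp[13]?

 a  0  1  2  3  4  5  6  7  8  9 10 11 12 13 14 15 16
dp  0  -  -  -  -  -  -  1  1  -  -  -  -  1  2  2  2
(- denotes ∞ / unreachable)

1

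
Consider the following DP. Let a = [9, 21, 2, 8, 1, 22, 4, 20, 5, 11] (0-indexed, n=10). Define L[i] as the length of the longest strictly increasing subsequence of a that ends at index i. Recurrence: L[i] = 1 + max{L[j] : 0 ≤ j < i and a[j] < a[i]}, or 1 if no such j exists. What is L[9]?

4

   i    0    1    2    3    4    5    6    7    8    9
a[i]    9   21    2    8    1   22    4   20    5   11
L[i]    1    2    1    2    1    3    2    3    3    4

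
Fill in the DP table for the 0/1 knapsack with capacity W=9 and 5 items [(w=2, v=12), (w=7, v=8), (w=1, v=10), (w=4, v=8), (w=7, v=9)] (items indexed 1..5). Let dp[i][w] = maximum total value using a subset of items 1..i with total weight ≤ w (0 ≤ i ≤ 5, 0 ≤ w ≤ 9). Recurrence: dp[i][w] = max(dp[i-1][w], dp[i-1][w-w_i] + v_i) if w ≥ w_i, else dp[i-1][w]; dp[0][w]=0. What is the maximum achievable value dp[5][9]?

i\w   0   1   2   3   4   5   6   7   8   9
  0   0   0   0   0   0   0   0   0   0   0
  1   0   0  12  12  12  12  12  12  12  12
  2   0   0  12  12  12  12  12  12  12  20
  3   0  10  12  22  22  22  22  22  22  22
  4   0  10  12  22  22  22  22  30  30  30
  5   0  10  12  22  22  22  22  30  30  30

30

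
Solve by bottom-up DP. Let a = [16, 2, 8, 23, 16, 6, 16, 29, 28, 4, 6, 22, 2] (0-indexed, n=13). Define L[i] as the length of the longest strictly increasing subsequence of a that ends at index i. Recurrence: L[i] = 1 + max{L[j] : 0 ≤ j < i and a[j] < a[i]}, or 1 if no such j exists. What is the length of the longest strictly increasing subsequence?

4

   i    0    1    2    3    4    5    6    7    8    9   10   11   12
a[i]   16    2    8   23   16    6   16   29   28    4    6   22    2
L[i]    1    1    2    3    3    2    3    4    4    2    3    4    1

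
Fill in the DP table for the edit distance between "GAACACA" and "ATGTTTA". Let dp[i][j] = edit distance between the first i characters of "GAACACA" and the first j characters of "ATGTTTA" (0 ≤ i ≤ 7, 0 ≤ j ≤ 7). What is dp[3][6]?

5

   ''  A  T  G  T  T  T  A
''  0  1  2  3  4  5  6  7
 G  1  1  2  2  3  4  5  6
 A  2  1  2  3  3  4  5  5
 A  3  2  2  3  4  4  5  5
 C  4  3  3  3  4  5  5  6
 A  5  4  4  4  4  5  6  5
 C  6  5  5  5  5  5  6  6
 A  7  6  6  6  6  6  6  6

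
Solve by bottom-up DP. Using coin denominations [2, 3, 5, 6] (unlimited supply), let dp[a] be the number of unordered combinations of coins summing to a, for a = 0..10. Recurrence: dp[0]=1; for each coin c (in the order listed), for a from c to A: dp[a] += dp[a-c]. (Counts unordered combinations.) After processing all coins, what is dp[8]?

4

after  coin     0     1     2     3     4     5     6     7     8     9    10
          2     1     0     1     0     1     0     1     0     1     0     1
          3     1     0     1     1     1     1     2     1     2     2     2
          5     1     0     1     1     1     2     2     2     3     3     4
          6     1     0     1     1     1     2     3     2     4     4     5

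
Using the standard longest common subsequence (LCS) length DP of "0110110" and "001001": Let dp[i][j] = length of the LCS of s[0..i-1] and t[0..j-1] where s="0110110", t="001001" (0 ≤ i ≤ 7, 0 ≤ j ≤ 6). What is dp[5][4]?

   ''  0  0  1  0  0  1
''  0  0  0  0  0  0  0
 0  0  1  1  1  1  1  1
 1  0  1  1  2  2  2  2
 1  0  1  1  2  2  2  3
 0  0  1  2  2  3  3  3
 1  0  1  2  3  3  3  4
 1  0  1  2  3  3  3  4
 0  0  1  2  3  4  4  4

3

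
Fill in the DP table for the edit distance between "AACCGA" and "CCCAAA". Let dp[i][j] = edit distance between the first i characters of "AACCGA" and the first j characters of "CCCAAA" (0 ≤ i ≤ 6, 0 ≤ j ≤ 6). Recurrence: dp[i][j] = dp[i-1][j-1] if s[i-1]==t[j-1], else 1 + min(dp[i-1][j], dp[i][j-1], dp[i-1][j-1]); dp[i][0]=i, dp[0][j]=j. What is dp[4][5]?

4

   ''  C  C  C  A  A  A
''  0  1  2  3  4  5  6
 A  1  1  2  3  3  4  5
 A  2  2  2  3  3  3  4
 C  3  2  2  2  3  4  4
 C  4  3  2  2  3  4  5
 G  5  4  3  3  3  4  5
 A  6  5  4  4  3  3  4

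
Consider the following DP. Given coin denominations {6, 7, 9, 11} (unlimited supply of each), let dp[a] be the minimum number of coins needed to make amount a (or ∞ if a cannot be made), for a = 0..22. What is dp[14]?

 a  0  1  2  3  4  5  6  7  8  9 10 11 12 13 14 15 16 17 18 19 20 21 22
dp  0  -  -  -  -  -  1  1  -  1  -  1  2  2  2  2  2  2  2  3  2  3  2
(- denotes ∞ / unreachable)

2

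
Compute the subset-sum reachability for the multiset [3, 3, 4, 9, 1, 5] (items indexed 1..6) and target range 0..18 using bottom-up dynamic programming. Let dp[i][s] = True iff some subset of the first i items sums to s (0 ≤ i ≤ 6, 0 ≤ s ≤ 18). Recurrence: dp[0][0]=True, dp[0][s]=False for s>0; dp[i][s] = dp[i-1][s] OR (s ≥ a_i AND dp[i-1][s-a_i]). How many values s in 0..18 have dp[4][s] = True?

i\s   0   1   2   3   4   5   6   7   8   9  10  11  12  13  14  15  16  17  18
  0   T   F   F   F   F   F   F   F   F   F   F   F   F   F   F   F   F   F   F
  1   T   F   F   T   F   F   F   F   F   F   F   F   F   F   F   F   F   F   F
  2   T   F   F   T   F   F   T   F   F   F   F   F   F   F   F   F   F   F   F
  3   T   F   F   T   T   F   T   T   F   F   T   F   F   F   F   F   F   F   F
  4   T   F   F   T   T   F   T   T   F   T   T   F   T   T   F   T   T   F   F
  5   T   T   F   T   T   T   T   T   T   T   T   T   T   T   T   T   T   T   F
  6   T   T   F   T   T   T   T   T   T   T   T   T   T   T   T   T   T   T   T

11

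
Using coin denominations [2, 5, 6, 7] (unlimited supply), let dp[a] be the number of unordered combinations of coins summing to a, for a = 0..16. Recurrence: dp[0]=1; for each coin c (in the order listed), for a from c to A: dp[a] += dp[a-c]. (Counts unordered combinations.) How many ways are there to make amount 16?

7

after  coin     0     1     2     3     4     5     6     7     8     9    10    11    12    13    14    15    16
          2     1     0     1     0     1     0     1     0     1     0     1     0     1     0     1     0     1
          5     1     0     1     0     1     1     1     1     1     1     2     1     2     1     2     2     2
          6     1     0     1     0     1     1     2     1     2     1     3     2     4     2     4     3     5
          7     1     0     1     0     1     1     2     2     2     2     3     3     5     4     6     5     7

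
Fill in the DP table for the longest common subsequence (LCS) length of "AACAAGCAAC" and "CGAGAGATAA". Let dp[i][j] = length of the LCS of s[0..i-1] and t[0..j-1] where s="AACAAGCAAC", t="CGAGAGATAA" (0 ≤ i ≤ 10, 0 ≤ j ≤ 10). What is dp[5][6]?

   ''  C  G  A  G  A  G  A  T  A  A
''  0  0  0  0  0  0  0  0  0  0  0
 A  0  0  0  1  1  1  1  1  1  1  1
 A  0  0  0  1  1  2  2  2  2  2  2
 C  0  1  1  1  1  2  2  2  2  2  2
 A  0  1  1  2  2  2  2  3  3  3  3
 A  0  1  1  2  2  3  3  3  3  4  4
 G  0  1  2  2  3  3  4  4  4  4  4
 C  0  1  2  2  3  3  4  4  4  4  4
 A  0  1  2  3  3  4  4  5  5  5  5
 A  0  1  2  3  3  4  4  5  5  6  6
 C  0  1  2  3  3  4  4  5  5  6  6

3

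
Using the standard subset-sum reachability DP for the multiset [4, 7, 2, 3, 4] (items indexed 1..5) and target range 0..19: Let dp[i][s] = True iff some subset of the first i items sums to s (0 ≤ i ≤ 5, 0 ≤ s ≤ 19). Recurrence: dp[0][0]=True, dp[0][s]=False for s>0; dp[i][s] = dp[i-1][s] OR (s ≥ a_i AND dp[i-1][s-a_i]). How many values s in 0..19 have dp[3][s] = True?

i\s   0   1   2   3   4   5   6   7   8   9  10  11  12  13  14  15  16  17  18  19
  0   T   F   F   F   F   F   F   F   F   F   F   F   F   F   F   F   F   F   F   F
  1   T   F   F   F   T   F   F   F   F   F   F   F   F   F   F   F   F   F   F   F
  2   T   F   F   F   T   F   F   T   F   F   F   T   F   F   F   F   F   F   F   F
  3   T   F   T   F   T   F   T   T   F   T   F   T   F   T   F   F   F   F   F   F
  4   T   F   T   T   T   T   T   T   F   T   T   T   T   T   T   F   T   F   F   F
  5   T   F   T   T   T   T   T   T   T   T   T   T   T   T   T   T   T   T   T   F

8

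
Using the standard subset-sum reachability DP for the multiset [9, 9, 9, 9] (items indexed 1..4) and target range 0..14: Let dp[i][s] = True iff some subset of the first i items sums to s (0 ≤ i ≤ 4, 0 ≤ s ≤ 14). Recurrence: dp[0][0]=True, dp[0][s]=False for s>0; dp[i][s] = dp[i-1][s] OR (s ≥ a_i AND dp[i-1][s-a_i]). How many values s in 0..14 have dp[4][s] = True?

2

i\s   0   1   2   3   4   5   6   7   8   9  10  11  12  13  14
  0   T   F   F   F   F   F   F   F   F   F   F   F   F   F   F
  1   T   F   F   F   F   F   F   F   F   T   F   F   F   F   F
  2   T   F   F   F   F   F   F   F   F   T   F   F   F   F   F
  3   T   F   F   F   F   F   F   F   F   T   F   F   F   F   F
  4   T   F   F   F   F   F   F   F   F   T   F   F   F   F   F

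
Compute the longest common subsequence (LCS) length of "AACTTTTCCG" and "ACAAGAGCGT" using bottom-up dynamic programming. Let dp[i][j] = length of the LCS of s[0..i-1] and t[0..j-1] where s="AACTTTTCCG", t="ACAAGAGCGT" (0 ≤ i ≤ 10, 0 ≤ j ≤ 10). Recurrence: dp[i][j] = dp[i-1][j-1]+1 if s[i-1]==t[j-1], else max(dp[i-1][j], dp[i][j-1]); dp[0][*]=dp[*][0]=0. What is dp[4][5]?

2

   ''  A  C  A  A  G  A  G  C  G  T
''  0  0  0  0  0  0  0  0  0  0  0
 A  0  1  1  1  1  1  1  1  1  1  1
 A  0  1  1  2  2  2  2  2  2  2  2
 C  0  1  2  2  2  2  2  2  3  3  3
 T  0  1  2  2  2  2  2  2  3  3  4
 T  0  1  2  2  2  2  2  2  3  3  4
 T  0  1  2  2  2  2  2  2  3  3  4
 T  0  1  2  2  2  2  2  2  3  3  4
 C  0  1  2  2  2  2  2  2  3  3  4
 C  0  1  2  2  2  2  2  2  3  3  4
 G  0  1  2  2  2  3  3  3  3  4  4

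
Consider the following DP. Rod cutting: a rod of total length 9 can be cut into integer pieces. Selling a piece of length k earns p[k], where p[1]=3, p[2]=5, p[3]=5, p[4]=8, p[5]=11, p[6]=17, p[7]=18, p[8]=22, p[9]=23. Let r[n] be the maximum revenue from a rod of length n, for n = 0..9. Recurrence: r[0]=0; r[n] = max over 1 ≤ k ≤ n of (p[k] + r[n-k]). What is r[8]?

   n    0    1    2    3    4    5    6    7    8    9
r[n]    0    3    6    9   12   15   18   21   24   27

24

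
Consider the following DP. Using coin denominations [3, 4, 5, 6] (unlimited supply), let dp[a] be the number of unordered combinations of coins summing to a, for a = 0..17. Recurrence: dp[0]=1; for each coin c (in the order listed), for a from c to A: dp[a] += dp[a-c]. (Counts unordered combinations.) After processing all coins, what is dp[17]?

after  coin     0     1     2     3     4     5     6     7     8     9    10    11    12    13    14    15    16    17
          3     1     0     0     1     0     0     1     0     0     1     0     0     1     0     0     1     0     0
          4     1     0     0     1     1     0     1     1     1     1     1     1     2     1     1     2     2     1
          5     1     0     0     1     1     1     1     1     2     2     2     2     3     3     3     4     4     4
          6     1     0     0     1     1     1     2     1     2     3     3     3     5     4     5     7     7     7

7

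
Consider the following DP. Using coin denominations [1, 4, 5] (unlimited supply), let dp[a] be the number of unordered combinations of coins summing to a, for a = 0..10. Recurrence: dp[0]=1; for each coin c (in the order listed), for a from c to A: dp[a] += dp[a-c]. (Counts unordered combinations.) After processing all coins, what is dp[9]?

after  coin     0     1     2     3     4     5     6     7     8     9    10
          1     1     1     1     1     1     1     1     1     1     1     1
          4     1     1     1     1     2     2     2     2     3     3     3
          5     1     1     1     1     2     3     3     3     4     5     6

5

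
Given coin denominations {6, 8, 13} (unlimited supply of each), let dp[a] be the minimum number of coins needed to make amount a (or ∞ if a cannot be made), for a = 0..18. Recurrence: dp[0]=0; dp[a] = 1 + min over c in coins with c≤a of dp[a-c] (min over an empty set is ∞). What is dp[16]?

 a  0  1  2  3  4  5  6  7  8  9 10 11 12 13 14 15 16 17 18
dp  0  -  -  -  -  -  1  -  1  -  -  -  2  1  2  -  2  -  3
(- denotes ∞ / unreachable)

2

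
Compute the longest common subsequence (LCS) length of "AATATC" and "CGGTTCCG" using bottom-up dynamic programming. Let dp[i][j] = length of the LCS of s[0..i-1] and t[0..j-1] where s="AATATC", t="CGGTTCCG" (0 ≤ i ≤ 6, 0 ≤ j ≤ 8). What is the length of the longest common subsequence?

   ''  C  G  G  T  T  C  C  G
''  0  0  0  0  0  0  0  0  0
 A  0  0  0  0  0  0  0  0  0
 A  0  0  0  0  0  0  0  0  0
 T  0  0  0  0  1  1  1  1  1
 A  0  0  0  0  1  1  1  1  1
 T  0  0  0  0  1  2  2  2  2
 C  0  1  1  1  1  2  3  3  3

3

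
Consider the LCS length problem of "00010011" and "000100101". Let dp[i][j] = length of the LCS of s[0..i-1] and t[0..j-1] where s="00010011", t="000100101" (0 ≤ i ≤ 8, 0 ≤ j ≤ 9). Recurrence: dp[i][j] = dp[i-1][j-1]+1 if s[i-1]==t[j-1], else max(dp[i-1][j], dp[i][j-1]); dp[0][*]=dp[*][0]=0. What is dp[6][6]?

   ''  0  0  0  1  0  0  1  0  1
''  0  0  0  0  0  0  0  0  0  0
 0  0  1  1  1  1  1  1  1  1  1
 0  0  1  2  2  2  2  2  2  2  2
 0  0  1  2  3  3  3  3  3  3  3
 1  0  1  2  3  4  4  4  4  4  4
 0  0  1  2  3  4  5  5  5  5  5
 0  0  1  2  3  4  5  6  6  6  6
 1  0  1  2  3  4  5  6  7  7  7
 1  0  1  2  3  4  5  6  7  7  8

6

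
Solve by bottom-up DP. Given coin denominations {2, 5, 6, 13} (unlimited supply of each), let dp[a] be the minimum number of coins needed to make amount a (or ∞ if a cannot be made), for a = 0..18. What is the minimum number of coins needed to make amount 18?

 a  0  1  2  3  4  5  6  7  8  9 10 11 12 13 14 15 16 17 18
dp  0  -  1  -  2  1  1  2  2  3  2  2  2  1  3  2  3  3  2
(- denotes ∞ / unreachable)

2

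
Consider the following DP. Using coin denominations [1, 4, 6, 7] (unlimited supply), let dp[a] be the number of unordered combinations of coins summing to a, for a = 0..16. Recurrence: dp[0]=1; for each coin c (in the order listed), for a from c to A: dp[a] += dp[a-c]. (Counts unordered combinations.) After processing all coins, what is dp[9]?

5

after  coin     0     1     2     3     4     5     6     7     8     9    10    11    12    13    14    15    16
          1     1     1     1     1     1     1     1     1     1     1     1     1     1     1     1     1     1
          4     1     1     1     1     2     2     2     2     3     3     3     3     4     4     4     4     5
          6     1     1     1     1     2     2     3     3     4     4     5     5     7     7     8     8    10
          7     1     1     1     1     2     2     3     4     5     5     6     7     9    10    12    13    15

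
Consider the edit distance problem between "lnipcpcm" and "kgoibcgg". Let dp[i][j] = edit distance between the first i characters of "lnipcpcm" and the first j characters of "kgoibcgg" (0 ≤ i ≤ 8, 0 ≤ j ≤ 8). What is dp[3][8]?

7

   ''  k  g  o  i  b  c  g  g
''  0  1  2  3  4  5  6  7  8
 l  1  1  2  3  4  5  6  7  8
 n  2  2  2  3  4  5  6  7  8
 i  3  3  3  3  3  4  5  6  7
 p  4  4  4  4  4  4  5  6  7
 c  5  5  5  5  5  5  4  5  6
 p  6  6  6  6  6  6  5  5  6
 c  7  7  7  7  7  7  6  6  6
 m  8  8  8  8  8  8  7  7  7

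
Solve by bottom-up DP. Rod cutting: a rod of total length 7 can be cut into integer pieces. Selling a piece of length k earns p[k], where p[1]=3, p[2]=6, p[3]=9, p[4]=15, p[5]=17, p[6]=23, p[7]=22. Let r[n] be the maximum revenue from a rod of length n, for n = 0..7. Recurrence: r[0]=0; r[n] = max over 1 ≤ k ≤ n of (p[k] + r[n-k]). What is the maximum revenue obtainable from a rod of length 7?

   n    0    1    2    3    4    5    6    7
r[n]    0    3    6    9   15   18   23   26

26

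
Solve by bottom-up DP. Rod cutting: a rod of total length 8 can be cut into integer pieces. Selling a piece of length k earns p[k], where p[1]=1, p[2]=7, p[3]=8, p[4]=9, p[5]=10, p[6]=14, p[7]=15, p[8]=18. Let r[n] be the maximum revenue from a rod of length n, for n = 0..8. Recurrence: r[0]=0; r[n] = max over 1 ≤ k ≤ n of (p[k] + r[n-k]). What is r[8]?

28

   n    0    1    2    3    4    5    6    7    8
r[n]    0    1    7    8   14   15   21   22   28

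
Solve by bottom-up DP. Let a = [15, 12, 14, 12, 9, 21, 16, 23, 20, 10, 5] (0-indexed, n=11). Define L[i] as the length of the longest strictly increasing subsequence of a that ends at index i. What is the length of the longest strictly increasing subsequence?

   i    0    1    2    3    4    5    6    7    8    9   10
a[i]   15   12   14   12    9   21   16   23   20   10    5
L[i]    1    1    2    1    1    3    3    4    4    2    1

4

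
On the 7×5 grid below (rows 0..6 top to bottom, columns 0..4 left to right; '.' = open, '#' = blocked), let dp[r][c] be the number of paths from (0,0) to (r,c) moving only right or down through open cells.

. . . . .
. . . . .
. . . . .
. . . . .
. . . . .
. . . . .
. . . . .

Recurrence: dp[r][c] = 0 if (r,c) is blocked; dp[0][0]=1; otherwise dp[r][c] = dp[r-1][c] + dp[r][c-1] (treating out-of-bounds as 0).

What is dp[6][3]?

84

r\c   0   1   2   3   4
  0   1   1   1   1   1
  1   1   2   3   4   5
  2   1   3   6  10  15
  3   1   4  10  20  35
  4   1   5  15  35  70
  5   1   6  21  56 126
  6   1   7  28  84 210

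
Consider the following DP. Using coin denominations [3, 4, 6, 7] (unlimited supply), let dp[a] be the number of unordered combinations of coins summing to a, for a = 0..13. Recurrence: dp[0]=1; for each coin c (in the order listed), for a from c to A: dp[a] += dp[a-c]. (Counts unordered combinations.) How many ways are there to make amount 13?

4

after  coin     0     1     2     3     4     5     6     7     8     9    10    11    12    13
          3     1     0     0     1     0     0     1     0     0     1     0     0     1     0
          4     1     0     0     1     1     0     1     1     1     1     1     1     2     1
          6     1     0     0     1     1     0     2     1     1     2     2     1     4     2
          7     1     0     0     1     1     0     2     2     1     2     3     2     4     4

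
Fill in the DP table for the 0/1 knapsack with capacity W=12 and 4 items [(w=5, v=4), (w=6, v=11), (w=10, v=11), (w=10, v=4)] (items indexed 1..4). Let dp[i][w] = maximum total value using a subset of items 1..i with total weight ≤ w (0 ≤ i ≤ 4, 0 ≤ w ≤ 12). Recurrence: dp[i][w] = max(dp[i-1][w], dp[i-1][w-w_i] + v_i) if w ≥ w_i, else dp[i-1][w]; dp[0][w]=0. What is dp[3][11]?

15

i\w   0   1   2   3   4   5   6   7   8   9  10  11  12
  0   0   0   0   0   0   0   0   0   0   0   0   0   0
  1   0   0   0   0   0   4   4   4   4   4   4   4   4
  2   0   0   0   0   0   4  11  11  11  11  11  15  15
  3   0   0   0   0   0   4  11  11  11  11  11  15  15
  4   0   0   0   0   0   4  11  11  11  11  11  15  15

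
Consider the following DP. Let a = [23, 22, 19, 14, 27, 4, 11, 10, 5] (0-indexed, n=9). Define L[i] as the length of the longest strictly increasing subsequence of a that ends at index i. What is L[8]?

2

   i    0    1    2    3    4    5    6    7    8
a[i]   23   22   19   14   27    4   11   10    5
L[i]    1    1    1    1    2    1    2    2    2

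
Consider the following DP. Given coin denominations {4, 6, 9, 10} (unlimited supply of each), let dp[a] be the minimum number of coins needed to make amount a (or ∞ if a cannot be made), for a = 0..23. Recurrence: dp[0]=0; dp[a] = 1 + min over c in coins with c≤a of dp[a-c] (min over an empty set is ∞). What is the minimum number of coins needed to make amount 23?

 a  0  1  2  3  4  5  6  7  8  9 10 11 12 13 14 15 16 17 18 19 20 21 22 23
dp  0  -  -  -  1  -  1  -  2  1  1  -  2  2  2  2  2  3  2  2  2  3  3  3
(- denotes ∞ / unreachable)

3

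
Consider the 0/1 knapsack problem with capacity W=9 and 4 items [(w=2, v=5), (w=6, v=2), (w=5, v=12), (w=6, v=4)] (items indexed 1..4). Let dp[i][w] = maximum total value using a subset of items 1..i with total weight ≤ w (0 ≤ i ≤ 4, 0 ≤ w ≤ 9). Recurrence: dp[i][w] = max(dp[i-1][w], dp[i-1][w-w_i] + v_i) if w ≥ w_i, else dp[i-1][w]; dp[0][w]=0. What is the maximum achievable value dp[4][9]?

17

i\w   0   1   2   3   4   5   6   7   8   9
  0   0   0   0   0   0   0   0   0   0   0
  1   0   0   5   5   5   5   5   5   5   5
  2   0   0   5   5   5   5   5   5   7   7
  3   0   0   5   5   5  12  12  17  17  17
  4   0   0   5   5   5  12  12  17  17  17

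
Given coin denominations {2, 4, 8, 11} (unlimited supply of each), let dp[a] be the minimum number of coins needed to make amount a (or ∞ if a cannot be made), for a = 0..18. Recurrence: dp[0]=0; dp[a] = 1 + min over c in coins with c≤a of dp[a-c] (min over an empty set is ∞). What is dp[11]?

1

 a  0  1  2  3  4  5  6  7  8  9 10 11 12 13 14 15 16 17 18
dp  0  -  1  -  1  -  2  -  1  -  2  1  2  2  3  2  2  3  3
(- denotes ∞ / unreachable)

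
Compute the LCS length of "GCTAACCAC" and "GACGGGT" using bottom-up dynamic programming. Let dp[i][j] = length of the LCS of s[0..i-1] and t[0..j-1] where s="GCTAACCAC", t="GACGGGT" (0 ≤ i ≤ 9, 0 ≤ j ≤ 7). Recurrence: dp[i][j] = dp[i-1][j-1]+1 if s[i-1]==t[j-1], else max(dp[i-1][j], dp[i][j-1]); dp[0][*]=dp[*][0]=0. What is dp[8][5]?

3

   ''  G  A  C  G  G  G  T
''  0  0  0  0  0  0  0  0
 G  0  1  1  1  1  1  1  1
 C  0  1  1  2  2  2  2  2
 T  0  1  1  2  2  2  2  3
 A  0  1  2  2  2  2  2  3
 A  0  1  2  2  2  2  2  3
 C  0  1  2  3  3  3  3  3
 C  0  1  2  3  3  3  3  3
 A  0  1  2  3  3  3  3  3
 C  0  1  2  3  3  3  3  3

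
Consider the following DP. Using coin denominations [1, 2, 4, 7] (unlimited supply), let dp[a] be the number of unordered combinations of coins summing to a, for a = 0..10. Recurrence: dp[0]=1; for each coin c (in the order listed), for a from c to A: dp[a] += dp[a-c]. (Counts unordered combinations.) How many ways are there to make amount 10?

after  coin     0     1     2     3     4     5     6     7     8     9    10
          1     1     1     1     1     1     1     1     1     1     1     1
          2     1     1     2     2     3     3     4     4     5     5     6
          4     1     1     2     2     4     4     6     6     9     9    12
          7     1     1     2     2     4     4     6     7    10    11    14

14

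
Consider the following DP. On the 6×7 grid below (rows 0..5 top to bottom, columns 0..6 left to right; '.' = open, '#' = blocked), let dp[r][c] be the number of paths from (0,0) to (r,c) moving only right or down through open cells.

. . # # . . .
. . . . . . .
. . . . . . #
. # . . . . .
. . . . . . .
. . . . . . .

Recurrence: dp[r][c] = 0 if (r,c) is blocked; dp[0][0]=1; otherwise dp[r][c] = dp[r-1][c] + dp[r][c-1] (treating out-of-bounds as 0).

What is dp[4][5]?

r\c   0   1   2   3   4   5   6
  0   1   1   0   0   0   0   0
  1   1   2   2   2   2   2   2
  2   1   3   5   7   9  11   0
  3   1   0   5  12  21  32  32
  4   1   1   6  18  39  71 103
  5   1   2   8  26  65 136 239

71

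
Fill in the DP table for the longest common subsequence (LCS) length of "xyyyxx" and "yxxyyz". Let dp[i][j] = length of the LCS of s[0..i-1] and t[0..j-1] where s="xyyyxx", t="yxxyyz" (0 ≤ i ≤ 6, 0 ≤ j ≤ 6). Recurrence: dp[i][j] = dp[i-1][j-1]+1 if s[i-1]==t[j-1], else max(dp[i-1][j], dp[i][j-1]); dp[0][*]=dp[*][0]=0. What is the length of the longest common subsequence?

3

   ''  y  x  x  y  y  z
''  0  0  0  0  0  0  0
 x  0  0  1  1  1  1  1
 y  0  1  1  1  2  2  2
 y  0  1  1  1  2  3  3
 y  0  1  1  1  2  3  3
 x  0  1  2  2  2  3  3
 x  0  1  2  3  3  3  3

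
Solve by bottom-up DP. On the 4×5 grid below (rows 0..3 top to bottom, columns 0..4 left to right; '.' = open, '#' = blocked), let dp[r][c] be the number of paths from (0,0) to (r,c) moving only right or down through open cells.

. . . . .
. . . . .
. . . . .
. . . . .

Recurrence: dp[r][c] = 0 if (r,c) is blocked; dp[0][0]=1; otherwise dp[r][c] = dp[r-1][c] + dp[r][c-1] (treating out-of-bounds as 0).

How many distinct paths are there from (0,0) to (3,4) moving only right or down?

35

r\c   0   1   2   3   4
  0   1   1   1   1   1
  1   1   2   3   4   5
  2   1   3   6  10  15
  3   1   4  10  20  35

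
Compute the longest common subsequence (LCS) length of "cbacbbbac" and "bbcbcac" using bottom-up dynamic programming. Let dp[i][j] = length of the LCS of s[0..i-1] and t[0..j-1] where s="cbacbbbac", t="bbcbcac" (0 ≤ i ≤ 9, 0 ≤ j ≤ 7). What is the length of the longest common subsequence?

5

   ''  b  b  c  b  c  a  c
''  0  0  0  0  0  0  0  0
 c  0  0  0  1  1  1  1  1
 b  0  1  1  1  2  2  2  2
 a  0  1  1  1  2  2  3  3
 c  0  1  1  2  2  3  3  4
 b  0  1  2  2  3  3  3  4
 b  0  1  2  2  3  3  3  4
 b  0  1  2  2  3  3  3  4
 a  0  1  2  2  3  3  4  4
 c  0  1  2  3  3  4  4  5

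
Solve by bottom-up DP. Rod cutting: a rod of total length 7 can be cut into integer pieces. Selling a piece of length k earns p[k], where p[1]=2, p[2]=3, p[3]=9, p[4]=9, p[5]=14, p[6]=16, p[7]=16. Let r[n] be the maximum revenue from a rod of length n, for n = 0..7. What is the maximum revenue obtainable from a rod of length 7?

   n    0    1    2    3    4    5    6    7
r[n]    0    2    4    9   11   14   18   20

20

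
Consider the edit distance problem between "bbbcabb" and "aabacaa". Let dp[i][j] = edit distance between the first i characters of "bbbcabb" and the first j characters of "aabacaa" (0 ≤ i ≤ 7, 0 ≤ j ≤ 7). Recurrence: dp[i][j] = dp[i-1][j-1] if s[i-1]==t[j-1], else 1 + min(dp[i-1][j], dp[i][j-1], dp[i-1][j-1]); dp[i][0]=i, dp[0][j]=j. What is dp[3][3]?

2

   ''  a  a  b  a  c  a  a
''  0  1  2  3  4  5  6  7
 b  1  1  2  2  3  4  5  6
 b  2  2  2  2  3  4  5  6
 b  3  3  3  2  3  4  5  6
 c  4  4  4  3  3  3  4  5
 a  5  4  4  4  3  4  3  4
 b  6  5  5  4  4  4  4  4
 b  7  6  6  5  5  5  5  5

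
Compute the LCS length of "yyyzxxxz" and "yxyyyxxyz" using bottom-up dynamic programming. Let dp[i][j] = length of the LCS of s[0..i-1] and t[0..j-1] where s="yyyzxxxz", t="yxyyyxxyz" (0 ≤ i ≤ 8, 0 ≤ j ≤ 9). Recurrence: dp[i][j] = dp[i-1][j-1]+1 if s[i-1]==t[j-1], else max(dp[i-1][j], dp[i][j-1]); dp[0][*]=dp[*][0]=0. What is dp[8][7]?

   ''  y  x  y  y  y  x  x  y  z
''  0  0  0  0  0  0  0  0  0  0
 y  0  1  1  1  1  1  1  1  1  1
 y  0  1  1  2  2  2  2  2  2  2
 y  0  1  1  2  3  3  3  3  3  3
 z  0  1  1  2  3  3  3  3  3  4
 x  0  1  2  2  3  3  4  4  4  4
 x  0  1  2  2  3  3  4  5  5  5
 x  0  1  2  2  3  3  4  5  5  5
 z  0  1  2  2  3  3  4  5  5  6

5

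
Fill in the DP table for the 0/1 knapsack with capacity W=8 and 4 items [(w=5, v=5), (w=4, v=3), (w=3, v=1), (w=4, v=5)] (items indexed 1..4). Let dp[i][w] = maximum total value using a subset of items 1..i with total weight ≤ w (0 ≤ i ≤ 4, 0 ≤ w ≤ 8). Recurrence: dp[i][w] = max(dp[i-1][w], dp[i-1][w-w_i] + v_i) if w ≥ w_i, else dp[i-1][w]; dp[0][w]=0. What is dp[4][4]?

5

i\w   0   1   2   3   4   5   6   7   8
  0   0   0   0   0   0   0   0   0   0
  1   0   0   0   0   0   5   5   5   5
  2   0   0   0   0   3   5   5   5   5
  3   0   0   0   1   3   5   5   5   6
  4   0   0   0   1   5   5   5   6   8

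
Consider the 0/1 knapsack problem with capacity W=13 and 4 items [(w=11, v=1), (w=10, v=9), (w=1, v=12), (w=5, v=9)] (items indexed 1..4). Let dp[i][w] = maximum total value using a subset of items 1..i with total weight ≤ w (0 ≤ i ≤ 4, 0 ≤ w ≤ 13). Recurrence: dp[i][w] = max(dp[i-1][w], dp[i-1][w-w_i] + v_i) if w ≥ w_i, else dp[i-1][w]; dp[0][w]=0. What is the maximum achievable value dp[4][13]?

i\w   0   1   2   3   4   5   6   7   8   9  10  11  12  13
  0   0   0   0   0   0   0   0   0   0   0   0   0   0   0
  1   0   0   0   0   0   0   0   0   0   0   0   1   1   1
  2   0   0   0   0   0   0   0   0   0   0   9   9   9   9
  3   0  12  12  12  12  12  12  12  12  12  12  21  21  21
  4   0  12  12  12  12  12  21  21  21  21  21  21  21  21

21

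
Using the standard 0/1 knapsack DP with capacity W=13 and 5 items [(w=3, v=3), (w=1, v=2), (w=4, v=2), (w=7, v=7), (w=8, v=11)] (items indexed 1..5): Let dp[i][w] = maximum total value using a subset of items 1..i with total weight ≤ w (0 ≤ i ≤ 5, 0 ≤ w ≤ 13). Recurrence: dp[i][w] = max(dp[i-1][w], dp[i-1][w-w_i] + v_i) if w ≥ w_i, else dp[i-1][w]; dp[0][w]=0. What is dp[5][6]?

5

i\w   0   1   2   3   4   5   6   7   8   9  10  11  12  13
  0   0   0   0   0   0   0   0   0   0   0   0   0   0   0
  1   0   0   0   3   3   3   3   3   3   3   3   3   3   3
  2   0   2   2   3   5   5   5   5   5   5   5   5   5   5
  3   0   2   2   3   5   5   5   5   7   7   7   7   7   7
  4   0   2   2   3   5   5   5   7   9   9  10  12  12  12
  5   0   2   2   3   5   5   5   7  11  13  13  14  16  16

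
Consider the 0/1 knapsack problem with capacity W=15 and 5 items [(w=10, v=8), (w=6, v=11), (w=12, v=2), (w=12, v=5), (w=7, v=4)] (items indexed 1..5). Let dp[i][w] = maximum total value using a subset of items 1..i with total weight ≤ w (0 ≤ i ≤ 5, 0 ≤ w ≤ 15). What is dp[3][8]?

11

i\w   0   1   2   3   4   5   6   7   8   9  10  11  12  13  14  15
  0   0   0   0   0   0   0   0   0   0   0   0   0   0   0   0   0
  1   0   0   0   0   0   0   0   0   0   0   8   8   8   8   8   8
  2   0   0   0   0   0   0  11  11  11  11  11  11  11  11  11  11
  3   0   0   0   0   0   0  11  11  11  11  11  11  11  11  11  11
  4   0   0   0   0   0   0  11  11  11  11  11  11  11  11  11  11
  5   0   0   0   0   0   0  11  11  11  11  11  11  11  15  15  15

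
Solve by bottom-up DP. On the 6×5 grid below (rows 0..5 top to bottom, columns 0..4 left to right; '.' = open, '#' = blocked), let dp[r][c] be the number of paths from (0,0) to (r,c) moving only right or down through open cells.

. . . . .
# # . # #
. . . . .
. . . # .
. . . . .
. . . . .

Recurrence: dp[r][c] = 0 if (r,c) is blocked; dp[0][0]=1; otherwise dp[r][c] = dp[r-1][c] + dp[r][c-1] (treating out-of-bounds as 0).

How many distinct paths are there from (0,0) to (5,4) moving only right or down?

4

r\c   0   1   2   3   4
  0   1   1   1   1   1
  1   0   0   1   0   0
  2   0   0   1   1   1
  3   0   0   1   0   1
  4   0   0   1   1   2
  5   0   0   1   2   4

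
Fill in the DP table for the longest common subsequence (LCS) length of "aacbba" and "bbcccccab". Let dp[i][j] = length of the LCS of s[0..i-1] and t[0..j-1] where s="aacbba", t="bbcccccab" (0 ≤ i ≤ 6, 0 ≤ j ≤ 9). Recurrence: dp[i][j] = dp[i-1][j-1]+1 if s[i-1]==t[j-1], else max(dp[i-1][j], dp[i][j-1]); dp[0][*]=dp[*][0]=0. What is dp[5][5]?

2

   ''  b  b  c  c  c  c  c  a  b
''  0  0  0  0  0  0  0  0  0  0
 a  0  0  0  0  0  0  0  0  1  1
 a  0  0  0  0  0  0  0  0  1  1
 c  0  0  0  1  1  1  1  1  1  1
 b  0  1  1  1  1  1  1  1  1  2
 b  0  1  2  2  2  2  2  2  2  2
 a  0  1  2  2  2  2  2  2  3  3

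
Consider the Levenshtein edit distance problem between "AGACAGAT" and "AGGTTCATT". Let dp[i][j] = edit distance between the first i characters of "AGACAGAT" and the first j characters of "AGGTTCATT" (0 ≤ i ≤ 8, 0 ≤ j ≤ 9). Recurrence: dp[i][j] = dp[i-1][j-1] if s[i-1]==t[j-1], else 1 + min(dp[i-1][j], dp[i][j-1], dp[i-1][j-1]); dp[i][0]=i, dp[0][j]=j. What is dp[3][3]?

   ''  A  G  G  T  T  C  A  T  T
''  0  1  2  3  4  5  6  7  8  9
 A  1  0  1  2  3  4  5  6  7  8
 G  2  1  0  1  2  3  4  5  6  7
 A  3  2  1  1  2  3  4  4  5  6
 C  4  3  2  2  2  3  3  4  5  6
 A  5  4  3  3  3  3  4  3  4  5
 G  6  5  4  3  4  4  4  4  4  5
 A  7  6  5  4  4  5  5  4  5  5
 T  8  7  6  5  4  4  5  5  4  5

1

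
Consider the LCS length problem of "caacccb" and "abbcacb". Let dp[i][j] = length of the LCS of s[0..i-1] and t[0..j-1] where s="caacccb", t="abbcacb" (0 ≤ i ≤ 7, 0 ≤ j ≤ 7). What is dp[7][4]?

2

   ''  a  b  b  c  a  c  b
''  0  0  0  0  0  0  0  0
 c  0  0  0  0  1  1  1  1
 a  0  1  1  1  1  2  2  2
 a  0  1  1  1  1  2  2  2
 c  0  1  1  1  2  2  3  3
 c  0  1  1  1  2  2  3  3
 c  0  1  1  1  2  2  3  3
 b  0  1  2  2  2  2  3  4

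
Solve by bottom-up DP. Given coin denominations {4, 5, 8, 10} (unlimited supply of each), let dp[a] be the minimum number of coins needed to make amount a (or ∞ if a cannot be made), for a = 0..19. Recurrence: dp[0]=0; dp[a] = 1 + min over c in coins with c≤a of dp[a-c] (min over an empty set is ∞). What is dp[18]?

2

 a  0  1  2  3  4  5  6  7  8  9 10 11 12 13 14 15 16 17 18 19
dp  0  -  -  -  1  1  -  -  1  2  1  -  2  2  2  2  2  3  2  3
(- denotes ∞ / unreachable)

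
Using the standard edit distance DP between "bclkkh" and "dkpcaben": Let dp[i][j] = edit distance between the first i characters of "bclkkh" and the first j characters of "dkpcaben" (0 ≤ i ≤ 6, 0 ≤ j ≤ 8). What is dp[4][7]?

   ''  d  k  p  c  a  b  e  n
''  0  1  2  3  4  5  6  7  8
 b  1  1  2  3  4  5  5  6  7
 c  2  2  2  3  3  4  5  6  7
 l  3  3  3  3  4  4  5  6  7
 k  4  4  3  4  4  5  5  6  7
 k  5  5  4  4  5  5  6  6  7
 h  6  6  5  5  5  6  6  7  7

6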